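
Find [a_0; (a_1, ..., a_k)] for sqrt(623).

Write x_i = (sqrt(623) + m_i)/d_i with (m_0, d_0) = (0, 1). a_0 = floor(sqrt(623)) = 24, since 24^2 = 576 <= 623 < 625 = 25^2.
Iterate m_{i+1} = d_i*a_i - m_i, d_{i+1} = (623 - m_{i+1}^2)/d_i, a_{i+1} = floor((a_0 + m_{i+1})/d_{i+1}):
  m_1 = 1*24 - 0 = 24, d_1 = (623 - 24^2)/1 = 47/1 = 47, a_1 = floor((24 + 24)/47) = 1.
  m_2 = 47*1 - 24 = 23, d_2 = (623 - 23^2)/47 = 94/47 = 2, a_2 = floor((24 + 23)/2) = 23.
  m_3 = 2*23 - 23 = 23, d_3 = (623 - 23^2)/2 = 94/2 = 47, a_3 = floor((24 + 23)/47) = 1.
  m_4 = 47*1 - 23 = 24, d_4 = (623 - 24^2)/47 = 47/47 = 1, a_4 = floor((24 + 24)/1) = 48.
  m_5 = 1*48 - 24 = 24, d_5 = (623 - 24^2)/1 = 47/1 = 47: (m_5, d_5) = (m_1, d_1) = (24, 47), so from here the quotients repeat a_1, ..., a_4; the period length is 4.
Hence the expansion of sqrt(623) is a_0 = 24 followed by the repeating block 1, 23, 1, 48 (period 4).

[24; (1, 23, 1, 48)]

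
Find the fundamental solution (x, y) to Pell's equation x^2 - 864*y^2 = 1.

(x, y) = (470449, 16005)

First expand sqrt(864) as a continued fraction. With x_i = (sqrt(864) + m_i)/d_i and (m_0, d_0) = (0, 1): a_0 = floor(sqrt(864)) = 29, since 29^2 = 841 <= 864 < 900 = 30^2.
Iterate m_{i+1} = d_i*a_i - m_i, d_{i+1} = (864 - m_{i+1}^2)/d_i, a_{i+1} = floor((a_0 + m_{i+1})/d_{i+1}):
  m_1 = 1*29 - 0 = 29, d_1 = (864 - 29^2)/1 = 23/1 = 23, a_1 = floor((29 + 29)/23) = 2.
  m_2 = 23*2 - 29 = 17, d_2 = (864 - 17^2)/23 = 575/23 = 25, a_2 = floor((29 + 17)/25) = 1.
  m_3 = 25*1 - 17 = 8, d_3 = (864 - 8^2)/25 = 800/25 = 32, a_3 = floor((29 + 8)/32) = 1.
  m_4 = 32*1 - 8 = 24, d_4 = (864 - 24^2)/32 = 288/32 = 9, a_4 = floor((29 + 24)/9) = 5.
  m_5 = 9*5 - 24 = 21, d_5 = (864 - 21^2)/9 = 423/9 = 47, a_5 = floor((29 + 21)/47) = 1.
  m_6 = 47*1 - 21 = 26, d_6 = (864 - 26^2)/47 = 188/47 = 4, a_6 = floor((29 + 26)/4) = 13.
  m_7 = 4*13 - 26 = 26, d_7 = (864 - 26^2)/4 = 188/4 = 47, a_7 = floor((29 + 26)/47) = 1.
  m_8 = 47*1 - 26 = 21, d_8 = (864 - 21^2)/47 = 423/47 = 9, a_8 = floor((29 + 21)/9) = 5.
  m_9 = 9*5 - 21 = 24, d_9 = (864 - 24^2)/9 = 288/9 = 32, a_9 = floor((29 + 24)/32) = 1.
  m_10 = 32*1 - 24 = 8, d_10 = (864 - 8^2)/32 = 800/32 = 25, a_10 = floor((29 + 8)/25) = 1.
  m_11 = 25*1 - 8 = 17, d_11 = (864 - 17^2)/25 = 575/25 = 23, a_11 = floor((29 + 17)/23) = 2.
  m_12 = 23*2 - 17 = 29, d_12 = (864 - 29^2)/23 = 23/23 = 1, a_12 = floor((29 + 29)/1) = 58.
  m_13 = 1*58 - 29 = 29, d_13 = (864 - 29^2)/1 = 23/1 = 23: (m_13, d_13) = (m_1, d_1) = (29, 23), so from here the quotients repeat a_1, ..., a_12; the period length is 12.
So sqrt(864) = [29; (2, 1, 1, 5, 1, 13, 1, 5, 1, 1, 2, 58)] with period length k = 12.
k is even, so the fundamental solution of x^2 - 864y^2 = 1 is (p_{k-1}, q_{k-1}) = (p_11, q_11); compute convergents through index 11.
Convergents (p_i = a_i*p_{i-1} + p_{i-2}, q_i = a_i*q_{i-1} + q_{i-2} with p_{-2}=0, p_{-1}=1, q_{-2}=1, q_{-1}=0):
  i=0: a_0=29, p_0 = 29*1 + 0 = 29, q_0 = 29*0 + 1 = 1.
  i=1: a_1=2, p_1 = 2*29 + 1 = 59, q_1 = 2*1 + 0 = 2.
  i=2: a_2=1, p_2 = 1*59 + 29 = 88, q_2 = 1*2 + 1 = 3.
  i=3: a_3=1, p_3 = 1*88 + 59 = 147, q_3 = 1*3 + 2 = 5.
  i=4: a_4=5, p_4 = 5*147 + 88 = 823, q_4 = 5*5 + 3 = 28.
  i=5: a_5=1, p_5 = 1*823 + 147 = 970, q_5 = 1*28 + 5 = 33.
  i=6: a_6=13, p_6 = 13*970 + 823 = 13433, q_6 = 13*33 + 28 = 457.
  i=7: a_7=1, p_7 = 1*13433 + 970 = 14403, q_7 = 1*457 + 33 = 490.
  i=8: a_8=5, p_8 = 5*14403 + 13433 = 85448, q_8 = 5*490 + 457 = 2907.
  i=9: a_9=1, p_9 = 1*85448 + 14403 = 99851, q_9 = 1*2907 + 490 = 3397.
  i=10: a_10=1, p_10 = 1*99851 + 85448 = 185299, q_10 = 1*3397 + 2907 = 6304.
  i=11: a_11=2, p_11 = 2*185299 + 99851 = 470449, q_11 = 2*6304 + 3397 = 16005.
Check: 470449^2 - 864*16005^2 = 221322261601 - 221322261600 = 1, so (x, y) = (470449, 16005) solves the equation, and by the theorem it is the least positive solution.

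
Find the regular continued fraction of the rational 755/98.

Run the Euclidean algorithm on 755 and 98; the successive quotients are the partial quotients a_0, a_1, ... (each step inverts the fractional part left over by the previous one):
  755 = 7*98 + 69, so a_0 = 7.
  98 = 1*69 + 29, so a_1 = 1.
  69 = 2*29 + 11, so a_2 = 2.
  29 = 2*11 + 7, so a_3 = 2.
  11 = 1*7 + 4, so a_4 = 1.
  7 = 1*4 + 3, so a_5 = 1.
  4 = 1*3 + 1, so a_6 = 1.
  3 = 3*1 + 0, so a_7 = 3.
The remainder reaches 0 after 8 divisions, so the expansion has 8 partial quotients, read off in order.

[7; 1, 2, 2, 1, 1, 1, 3]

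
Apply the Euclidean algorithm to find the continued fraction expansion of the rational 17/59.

Run the Euclidean algorithm on 17 and 59; the successive quotients are the partial quotients a_0, a_1, ... (each step inverts the fractional part left over by the previous one):
  17 = 0*59 + 17, so a_0 = 0.
  59 = 3*17 + 8, so a_1 = 3.
  17 = 2*8 + 1, so a_2 = 2.
  8 = 8*1 + 0, so a_3 = 8.
The remainder reaches 0 after 4 divisions, so the expansion has 4 partial quotients, read off in order.

[0; 3, 2, 8]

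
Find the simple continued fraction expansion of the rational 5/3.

Run the Euclidean algorithm on 5 and 3; the successive quotients are the partial quotients a_0, a_1, ... (each step inverts the fractional part left over by the previous one):
  5 = 1*3 + 2, so a_0 = 1.
  3 = 1*2 + 1, so a_1 = 1.
  2 = 2*1 + 0, so a_2 = 2.
The remainder reaches 0 after 3 divisions, so the expansion has 3 partial quotients, read off in order.

[1; 1, 2]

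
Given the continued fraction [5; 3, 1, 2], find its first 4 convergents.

Using the convergent recurrence p_i = a_i*p_{i-1} + p_{i-2}, q_i = a_i*q_{i-1} + q_{i-2} with p_{-2}=0, p_{-1}=1, q_{-2}=1, q_{-1}=0:
  i=0: a_0=5, p_0 = 5*1 + 0 = 5, q_0 = 5*0 + 1 = 1.
  i=1: a_1=3, p_1 = 3*5 + 1 = 16, q_1 = 3*1 + 0 = 3.
  i=2: a_2=1, p_2 = 1*16 + 5 = 21, q_2 = 1*3 + 1 = 4.
  i=3: a_3=2, p_3 = 2*21 + 16 = 58, q_3 = 2*4 + 3 = 11.

5/1, 16/3, 21/4, 58/11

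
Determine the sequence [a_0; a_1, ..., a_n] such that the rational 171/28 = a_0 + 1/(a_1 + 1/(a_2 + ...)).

Run the Euclidean algorithm on 171 and 28; the successive quotients are the partial quotients a_0, a_1, ... (each step inverts the fractional part left over by the previous one):
  171 = 6*28 + 3, so a_0 = 6.
  28 = 9*3 + 1, so a_1 = 9.
  3 = 3*1 + 0, so a_2 = 3.
The remainder reaches 0 after 3 divisions, so the expansion has 3 partial quotients, read off in order.

[6; 9, 3]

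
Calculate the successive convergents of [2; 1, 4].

2/1, 3/1, 14/5

Using the convergent recurrence p_i = a_i*p_{i-1} + p_{i-2}, q_i = a_i*q_{i-1} + q_{i-2} with p_{-2}=0, p_{-1}=1, q_{-2}=1, q_{-1}=0:
  i=0: a_0=2, p_0 = 2*1 + 0 = 2, q_0 = 2*0 + 1 = 1.
  i=1: a_1=1, p_1 = 1*2 + 1 = 3, q_1 = 1*1 + 0 = 1.
  i=2: a_2=4, p_2 = 4*3 + 2 = 14, q_2 = 4*1 + 1 = 5.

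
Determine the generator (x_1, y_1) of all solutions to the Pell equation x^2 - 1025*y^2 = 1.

(x, y) = (2049, 64)

First expand sqrt(1025) as a continued fraction. With x_i = (sqrt(1025) + m_i)/d_i and (m_0, d_0) = (0, 1): a_0 = floor(sqrt(1025)) = 32, since 32^2 = 1024 <= 1025 < 1089 = 33^2.
Iterate m_{i+1} = d_i*a_i - m_i, d_{i+1} = (1025 - m_{i+1}^2)/d_i, a_{i+1} = floor((a_0 + m_{i+1})/d_{i+1}):
  m_1 = 1*32 - 0 = 32, d_1 = (1025 - 32^2)/1 = 1/1 = 1, a_1 = floor((32 + 32)/1) = 64.
  m_2 = 1*64 - 32 = 32, d_2 = (1025 - 32^2)/1 = 1/1 = 1: (m_2, d_2) = (m_1, d_1) = (32, 1), so from here the quotient a_1 repeats; the period length is 1.
So sqrt(1025) = [32; (64)] with period length k = 1.
k is odd, so (p_{k-1}, q_{k-1}) only solves x^2 - 1025y^2 = -1 and the fundamental solution of x^2 - 1025y^2 = 1 is (p_{2k-1}, q_{2k-1}) = (p_1, q_1); compute convergents through index 1, running through the period twice.
Convergents (p_i = a_i*p_{i-1} + p_{i-2}, q_i = a_i*q_{i-1} + q_{i-2} with p_{-2}=0, p_{-1}=1, q_{-2}=1, q_{-1}=0):
  i=0: a_0=32, p_0 = 32*1 + 0 = 32, q_0 = 32*0 + 1 = 1.
  i=1: a_1=64, p_1 = 64*32 + 1 = 2049, q_1 = 64*1 + 0 = 64.
Indeed p_0^2 - 1025*q_0^2 = 1024 - 1025 = -1, not +1.
Check: 2049^2 - 1025*64^2 = 4198401 - 4198400 = 1, so (x, y) = (2049, 64) solves the equation, and by the theorem it is the least positive solution.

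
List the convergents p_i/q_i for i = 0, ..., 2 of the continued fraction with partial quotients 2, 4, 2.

Using the convergent recurrence p_i = a_i*p_{i-1} + p_{i-2}, q_i = a_i*q_{i-1} + q_{i-2} with p_{-2}=0, p_{-1}=1, q_{-2}=1, q_{-1}=0:
  i=0: a_0=2, p_0 = 2*1 + 0 = 2, q_0 = 2*0 + 1 = 1.
  i=1: a_1=4, p_1 = 4*2 + 1 = 9, q_1 = 4*1 + 0 = 4.
  i=2: a_2=2, p_2 = 2*9 + 2 = 20, q_2 = 2*4 + 1 = 9.

2/1, 9/4, 20/9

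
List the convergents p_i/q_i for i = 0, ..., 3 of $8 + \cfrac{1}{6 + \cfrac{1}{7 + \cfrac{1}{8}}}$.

Using the convergent recurrence p_i = a_i*p_{i-1} + p_{i-2}, q_i = a_i*q_{i-1} + q_{i-2} with p_{-2}=0, p_{-1}=1, q_{-2}=1, q_{-1}=0:
  i=0: a_0=8, p_0 = 8*1 + 0 = 8, q_0 = 8*0 + 1 = 1.
  i=1: a_1=6, p_1 = 6*8 + 1 = 49, q_1 = 6*1 + 0 = 6.
  i=2: a_2=7, p_2 = 7*49 + 8 = 351, q_2 = 7*6 + 1 = 43.
  i=3: a_3=8, p_3 = 8*351 + 49 = 2857, q_3 = 8*43 + 6 = 350.

8/1, 49/6, 351/43, 2857/350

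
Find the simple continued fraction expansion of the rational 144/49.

Run the Euclidean algorithm on 144 and 49; the successive quotients are the partial quotients a_0, a_1, ... (each step inverts the fractional part left over by the previous one):
  144 = 2*49 + 46, so a_0 = 2.
  49 = 1*46 + 3, so a_1 = 1.
  46 = 15*3 + 1, so a_2 = 15.
  3 = 3*1 + 0, so a_3 = 3.
The remainder reaches 0 after 4 divisions, so the expansion has 4 partial quotients, read off in order.

[2; 1, 15, 3]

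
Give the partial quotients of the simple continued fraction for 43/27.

[1; 1, 1, 2, 5]

Run the Euclidean algorithm on 43 and 27; the successive quotients are the partial quotients a_0, a_1, ... (each step inverts the fractional part left over by the previous one):
  43 = 1*27 + 16, so a_0 = 1.
  27 = 1*16 + 11, so a_1 = 1.
  16 = 1*11 + 5, so a_2 = 1.
  11 = 2*5 + 1, so a_3 = 2.
  5 = 5*1 + 0, so a_4 = 5.
The remainder reaches 0 after 5 divisions, so the expansion has 5 partial quotients, read off in order.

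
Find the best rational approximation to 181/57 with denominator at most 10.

Expand x = 181/57 as a continued fraction with the Euclidean algorithm:
  181 = 3*57 + 10, so a_0 = 3.
  57 = 5*10 + 7, so a_1 = 5.
  10 = 1*7 + 3, so a_2 = 1.
  7 = 2*3 + 1, so a_3 = 2.
  3 = 3*1 + 0, so a_4 = 3.
so x = [3; 5, 1, 2, 3].
Convergents (p_i = a_i*p_{i-1} + p_{i-2}, q_i = a_i*q_{i-1} + q_{i-2} with p_{-2}=0, p_{-1}=1, q_{-2}=1, q_{-1}=0), until the denominator exceeds 10:
  i=0: a_0=3, p_0 = 3*1 + 0 = 3, q_0 = 3*0 + 1 = 1.
  i=1: a_1=5, p_1 = 5*3 + 1 = 16, q_1 = 5*1 + 0 = 5.
  i=2: a_2=1, p_2 = 1*16 + 3 = 19, q_2 = 1*5 + 1 = 6.
  i=3: a_3=2, p_3 = 2*19 + 16 = 54, q_3 = 2*6 + 5 = 17.
q_3 = 17 > 10, so the last convergent with denominator <= 10 is p_2/q_2 = 19/6.
The closest fraction with denominator <= 10 is either p_2/q_2 or the intermediate fraction (k*p_2 + p_1)/(k*q_2 + q_1) with the largest k >= 1 whose denominator stays <= 10; these approach x as k grows, and every other convergent or intermediate fraction in range is farther away.
Largest k: floor((10 - q_1)/q_2) = floor((10 - 5)/6) = 0.
Since k = 0, no intermediate fraction beyond p_2/q_2 has denominator <= 10, so the convergent 19/6 is the closest (its error is |181*6 - 19*57|/(57*6) = 3/342).

19/6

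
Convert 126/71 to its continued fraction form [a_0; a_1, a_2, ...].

[1; 1, 3, 2, 3, 2]

Run the Euclidean algorithm on 126 and 71; the successive quotients are the partial quotients a_0, a_1, ... (each step inverts the fractional part left over by the previous one):
  126 = 1*71 + 55, so a_0 = 1.
  71 = 1*55 + 16, so a_1 = 1.
  55 = 3*16 + 7, so a_2 = 3.
  16 = 2*7 + 2, so a_3 = 2.
  7 = 3*2 + 1, so a_4 = 3.
  2 = 2*1 + 0, so a_5 = 2.
The remainder reaches 0 after 6 divisions, so the expansion has 6 partial quotients, read off in order.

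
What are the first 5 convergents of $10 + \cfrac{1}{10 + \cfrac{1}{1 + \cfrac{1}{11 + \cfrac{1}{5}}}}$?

10/1, 101/10, 111/11, 1322/131, 6721/666

Using the convergent recurrence p_i = a_i*p_{i-1} + p_{i-2}, q_i = a_i*q_{i-1} + q_{i-2} with p_{-2}=0, p_{-1}=1, q_{-2}=1, q_{-1}=0:
  i=0: a_0=10, p_0 = 10*1 + 0 = 10, q_0 = 10*0 + 1 = 1.
  i=1: a_1=10, p_1 = 10*10 + 1 = 101, q_1 = 10*1 + 0 = 10.
  i=2: a_2=1, p_2 = 1*101 + 10 = 111, q_2 = 1*10 + 1 = 11.
  i=3: a_3=11, p_3 = 11*111 + 101 = 1322, q_3 = 11*11 + 10 = 131.
  i=4: a_4=5, p_4 = 5*1322 + 111 = 6721, q_4 = 5*131 + 11 = 666.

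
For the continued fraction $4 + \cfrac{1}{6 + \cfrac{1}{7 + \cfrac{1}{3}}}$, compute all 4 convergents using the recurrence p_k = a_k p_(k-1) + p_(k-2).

Using the convergent recurrence p_i = a_i*p_{i-1} + p_{i-2}, q_i = a_i*q_{i-1} + q_{i-2} with p_{-2}=0, p_{-1}=1, q_{-2}=1, q_{-1}=0:
  i=0: a_0=4, p_0 = 4*1 + 0 = 4, q_0 = 4*0 + 1 = 1.
  i=1: a_1=6, p_1 = 6*4 + 1 = 25, q_1 = 6*1 + 0 = 6.
  i=2: a_2=7, p_2 = 7*25 + 4 = 179, q_2 = 7*6 + 1 = 43.
  i=3: a_3=3, p_3 = 3*179 + 25 = 562, q_3 = 3*43 + 6 = 135.

4/1, 25/6, 179/43, 562/135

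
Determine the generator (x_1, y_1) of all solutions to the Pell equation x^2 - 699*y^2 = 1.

First expand sqrt(699) as a continued fraction. With x_i = (sqrt(699) + m_i)/d_i and (m_0, d_0) = (0, 1): a_0 = floor(sqrt(699)) = 26, since 26^2 = 676 <= 699 < 729 = 27^2.
Iterate m_{i+1} = d_i*a_i - m_i, d_{i+1} = (699 - m_{i+1}^2)/d_i, a_{i+1} = floor((a_0 + m_{i+1})/d_{i+1}):
  m_1 = 1*26 - 0 = 26, d_1 = (699 - 26^2)/1 = 23/1 = 23, a_1 = floor((26 + 26)/23) = 2.
  m_2 = 23*2 - 26 = 20, d_2 = (699 - 20^2)/23 = 299/23 = 13, a_2 = floor((26 + 20)/13) = 3.
  m_3 = 13*3 - 20 = 19, d_3 = (699 - 19^2)/13 = 338/13 = 26, a_3 = floor((26 + 19)/26) = 1.
  m_4 = 26*1 - 19 = 7, d_4 = (699 - 7^2)/26 = 650/26 = 25, a_4 = floor((26 + 7)/25) = 1.
  m_5 = 25*1 - 7 = 18, d_5 = (699 - 18^2)/25 = 375/25 = 15, a_5 = floor((26 + 18)/15) = 2.
  m_6 = 15*2 - 18 = 12, d_6 = (699 - 12^2)/15 = 555/15 = 37, a_6 = floor((26 + 12)/37) = 1.
  m_7 = 37*1 - 12 = 25, d_7 = (699 - 25^2)/37 = 74/37 = 2, a_7 = floor((26 + 25)/2) = 25.
  m_8 = 2*25 - 25 = 25, d_8 = (699 - 25^2)/2 = 74/2 = 37, a_8 = floor((26 + 25)/37) = 1.
  m_9 = 37*1 - 25 = 12, d_9 = (699 - 12^2)/37 = 555/37 = 15, a_9 = floor((26 + 12)/15) = 2.
  m_10 = 15*2 - 12 = 18, d_10 = (699 - 18^2)/15 = 375/15 = 25, a_10 = floor((26 + 18)/25) = 1.
  m_11 = 25*1 - 18 = 7, d_11 = (699 - 7^2)/25 = 650/25 = 26, a_11 = floor((26 + 7)/26) = 1.
  m_12 = 26*1 - 7 = 19, d_12 = (699 - 19^2)/26 = 338/26 = 13, a_12 = floor((26 + 19)/13) = 3.
  m_13 = 13*3 - 19 = 20, d_13 = (699 - 20^2)/13 = 299/13 = 23, a_13 = floor((26 + 20)/23) = 2.
  m_14 = 23*2 - 20 = 26, d_14 = (699 - 26^2)/23 = 23/23 = 1, a_14 = floor((26 + 26)/1) = 52.
  m_15 = 1*52 - 26 = 26, d_15 = (699 - 26^2)/1 = 23/1 = 23: (m_15, d_15) = (m_1, d_1) = (26, 23), so from here the quotients repeat a_1, ..., a_14; the period length is 14.
So sqrt(699) = [26; (2, 3, 1, 1, 2, 1, 25, 1, 2, 1, 1, 3, 2, 52)] with period length k = 14.
k is even, so the fundamental solution of x^2 - 699y^2 = 1 is (p_{k-1}, q_{k-1}) = (p_13, q_13); compute convergents through index 13.
Convergents (p_i = a_i*p_{i-1} + p_{i-2}, q_i = a_i*q_{i-1} + q_{i-2} with p_{-2}=0, p_{-1}=1, q_{-2}=1, q_{-1}=0):
  i=0: a_0=26, p_0 = 26*1 + 0 = 26, q_0 = 26*0 + 1 = 1.
  i=1: a_1=2, p_1 = 2*26 + 1 = 53, q_1 = 2*1 + 0 = 2.
  i=2: a_2=3, p_2 = 3*53 + 26 = 185, q_2 = 3*2 + 1 = 7.
  i=3: a_3=1, p_3 = 1*185 + 53 = 238, q_3 = 1*7 + 2 = 9.
  i=4: a_4=1, p_4 = 1*238 + 185 = 423, q_4 = 1*9 + 7 = 16.
  i=5: a_5=2, p_5 = 2*423 + 238 = 1084, q_5 = 2*16 + 9 = 41.
  i=6: a_6=1, p_6 = 1*1084 + 423 = 1507, q_6 = 1*41 + 16 = 57.
  i=7: a_7=25, p_7 = 25*1507 + 1084 = 38759, q_7 = 25*57 + 41 = 1466.
  i=8: a_8=1, p_8 = 1*38759 + 1507 = 40266, q_8 = 1*1466 + 57 = 1523.
  i=9: a_9=2, p_9 = 2*40266 + 38759 = 119291, q_9 = 2*1523 + 1466 = 4512.
  i=10: a_10=1, p_10 = 1*119291 + 40266 = 159557, q_10 = 1*4512 + 1523 = 6035.
  i=11: a_11=1, p_11 = 1*159557 + 119291 = 278848, q_11 = 1*6035 + 4512 = 10547.
  i=12: a_12=3, p_12 = 3*278848 + 159557 = 996101, q_12 = 3*10547 + 6035 = 37676.
  i=13: a_13=2, p_13 = 2*996101 + 278848 = 2271050, q_13 = 2*37676 + 10547 = 85899.
Check: 2271050^2 - 699*85899^2 = 5157668102500 - 5157668102499 = 1, so (x, y) = (2271050, 85899) solves the equation, and by the theorem it is the least positive solution.

(x, y) = (2271050, 85899)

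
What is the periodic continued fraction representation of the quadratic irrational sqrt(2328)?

Write x_i = (sqrt(2328) + m_i)/d_i with (m_0, d_0) = (0, 1). a_0 = floor(sqrt(2328)) = 48, since 48^2 = 2304 <= 2328 < 2401 = 49^2.
Iterate m_{i+1} = d_i*a_i - m_i, d_{i+1} = (2328 - m_{i+1}^2)/d_i, a_{i+1} = floor((a_0 + m_{i+1})/d_{i+1}):
  m_1 = 1*48 - 0 = 48, d_1 = (2328 - 48^2)/1 = 24/1 = 24, a_1 = floor((48 + 48)/24) = 4.
  m_2 = 24*4 - 48 = 48, d_2 = (2328 - 48^2)/24 = 24/24 = 1, a_2 = floor((48 + 48)/1) = 96.
  m_3 = 1*96 - 48 = 48, d_3 = (2328 - 48^2)/1 = 24/1 = 24: (m_3, d_3) = (m_1, d_1) = (48, 24), so from here the quotients repeat a_1, a_2; the period length is 2.
Hence the expansion of sqrt(2328) is a_0 = 48 followed by the repeating block 4, 96 (period 2).

[48; (4, 96)]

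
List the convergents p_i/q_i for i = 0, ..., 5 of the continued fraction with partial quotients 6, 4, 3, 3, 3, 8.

6/1, 25/4, 81/13, 268/43, 885/142, 7348/1179

Using the convergent recurrence p_i = a_i*p_{i-1} + p_{i-2}, q_i = a_i*q_{i-1} + q_{i-2} with p_{-2}=0, p_{-1}=1, q_{-2}=1, q_{-1}=0:
  i=0: a_0=6, p_0 = 6*1 + 0 = 6, q_0 = 6*0 + 1 = 1.
  i=1: a_1=4, p_1 = 4*6 + 1 = 25, q_1 = 4*1 + 0 = 4.
  i=2: a_2=3, p_2 = 3*25 + 6 = 81, q_2 = 3*4 + 1 = 13.
  i=3: a_3=3, p_3 = 3*81 + 25 = 268, q_3 = 3*13 + 4 = 43.
  i=4: a_4=3, p_4 = 3*268 + 81 = 885, q_4 = 3*43 + 13 = 142.
  i=5: a_5=8, p_5 = 8*885 + 268 = 7348, q_5 = 8*142 + 43 = 1179.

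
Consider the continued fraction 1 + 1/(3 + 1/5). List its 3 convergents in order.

1/1, 4/3, 21/16

Using the convergent recurrence p_i = a_i*p_{i-1} + p_{i-2}, q_i = a_i*q_{i-1} + q_{i-2} with p_{-2}=0, p_{-1}=1, q_{-2}=1, q_{-1}=0:
  i=0: a_0=1, p_0 = 1*1 + 0 = 1, q_0 = 1*0 + 1 = 1.
  i=1: a_1=3, p_1 = 3*1 + 1 = 4, q_1 = 3*1 + 0 = 3.
  i=2: a_2=5, p_2 = 5*4 + 1 = 21, q_2 = 5*3 + 1 = 16.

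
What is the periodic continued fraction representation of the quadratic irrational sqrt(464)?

[21; (1, 1, 5, 1, 1, 1, 5, 1, 1, 42)]

Write x_i = (sqrt(464) + m_i)/d_i with (m_0, d_0) = (0, 1). a_0 = floor(sqrt(464)) = 21, since 21^2 = 441 <= 464 < 484 = 22^2.
Iterate m_{i+1} = d_i*a_i - m_i, d_{i+1} = (464 - m_{i+1}^2)/d_i, a_{i+1} = floor((a_0 + m_{i+1})/d_{i+1}):
  m_1 = 1*21 - 0 = 21, d_1 = (464 - 21^2)/1 = 23/1 = 23, a_1 = floor((21 + 21)/23) = 1.
  m_2 = 23*1 - 21 = 2, d_2 = (464 - 2^2)/23 = 460/23 = 20, a_2 = floor((21 + 2)/20) = 1.
  m_3 = 20*1 - 2 = 18, d_3 = (464 - 18^2)/20 = 140/20 = 7, a_3 = floor((21 + 18)/7) = 5.
  m_4 = 7*5 - 18 = 17, d_4 = (464 - 17^2)/7 = 175/7 = 25, a_4 = floor((21 + 17)/25) = 1.
  m_5 = 25*1 - 17 = 8, d_5 = (464 - 8^2)/25 = 400/25 = 16, a_5 = floor((21 + 8)/16) = 1.
  m_6 = 16*1 - 8 = 8, d_6 = (464 - 8^2)/16 = 400/16 = 25, a_6 = floor((21 + 8)/25) = 1.
  m_7 = 25*1 - 8 = 17, d_7 = (464 - 17^2)/25 = 175/25 = 7, a_7 = floor((21 + 17)/7) = 5.
  m_8 = 7*5 - 17 = 18, d_8 = (464 - 18^2)/7 = 140/7 = 20, a_8 = floor((21 + 18)/20) = 1.
  m_9 = 20*1 - 18 = 2, d_9 = (464 - 2^2)/20 = 460/20 = 23, a_9 = floor((21 + 2)/23) = 1.
  m_10 = 23*1 - 2 = 21, d_10 = (464 - 21^2)/23 = 23/23 = 1, a_10 = floor((21 + 21)/1) = 42.
  m_11 = 1*42 - 21 = 21, d_11 = (464 - 21^2)/1 = 23/1 = 23: (m_11, d_11) = (m_1, d_1) = (21, 23), so from here the quotients repeat a_1, ..., a_10; the period length is 10.
Hence the expansion of sqrt(464) is a_0 = 21 followed by the repeating block 1, 1, 5, 1, 1, 1, 5, 1, 1, 42 (period 10).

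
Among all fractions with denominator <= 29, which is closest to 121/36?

84/25

Expand x = 121/36 as a continued fraction with the Euclidean algorithm:
  121 = 3*36 + 13, so a_0 = 3.
  36 = 2*13 + 10, so a_1 = 2.
  13 = 1*10 + 3, so a_2 = 1.
  10 = 3*3 + 1, so a_3 = 3.
  3 = 3*1 + 0, so a_4 = 3.
so x = [3; 2, 1, 3, 3].
Convergents (p_i = a_i*p_{i-1} + p_{i-2}, q_i = a_i*q_{i-1} + q_{i-2} with p_{-2}=0, p_{-1}=1, q_{-2}=1, q_{-1}=0), until the denominator exceeds 29:
  i=0: a_0=3, p_0 = 3*1 + 0 = 3, q_0 = 3*0 + 1 = 1.
  i=1: a_1=2, p_1 = 2*3 + 1 = 7, q_1 = 2*1 + 0 = 2.
  i=2: a_2=1, p_2 = 1*7 + 3 = 10, q_2 = 1*2 + 1 = 3.
  i=3: a_3=3, p_3 = 3*10 + 7 = 37, q_3 = 3*3 + 2 = 11.
  i=4: a_4=3, p_4 = 3*37 + 10 = 121, q_4 = 3*11 + 3 = 36.
q_4 = 36 > 29, so the last convergent with denominator <= 29 is p_3/q_3 = 37/11.
The closest fraction with denominator <= 29 is either p_3/q_3 or the intermediate fraction (k*p_3 + p_2)/(k*q_3 + q_2) with the largest k >= 1 whose denominator stays <= 29; these approach x as k grows, and every other convergent or intermediate fraction in range is farther away.
Largest k: floor((29 - q_2)/q_3) = floor((29 - 3)/11) = 2.
That gives (2*37 + 10)/(2*11 + 3) = 84/25.
Compare the errors: |x - 37/11| = |121*11 - 37*36|/(36*11) = 1/396, and |x - 84/25| = |121*25 - 84*36|/(36*25) = 1/900.
Cross-multiplying, 1*396 = 396 < 900 = 1*900, so 1/900 is smaller: the intermediate fraction 84/25 is closer to x than 37/11.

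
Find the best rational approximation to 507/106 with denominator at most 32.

110/23

Expand x = 507/106 as a continued fraction with the Euclidean algorithm:
  507 = 4*106 + 83, so a_0 = 4.
  106 = 1*83 + 23, so a_1 = 1.
  83 = 3*23 + 14, so a_2 = 3.
  23 = 1*14 + 9, so a_3 = 1.
  14 = 1*9 + 5, so a_4 = 1.
  9 = 1*5 + 4, so a_5 = 1.
  5 = 1*4 + 1, so a_6 = 1.
  4 = 4*1 + 0, so a_7 = 4.
so x = [4; 1, 3, 1, 1, 1, 1, 4].
Convergents (p_i = a_i*p_{i-1} + p_{i-2}, q_i = a_i*q_{i-1} + q_{i-2} with p_{-2}=0, p_{-1}=1, q_{-2}=1, q_{-1}=0), until the denominator exceeds 32:
  i=0: a_0=4, p_0 = 4*1 + 0 = 4, q_0 = 4*0 + 1 = 1.
  i=1: a_1=1, p_1 = 1*4 + 1 = 5, q_1 = 1*1 + 0 = 1.
  i=2: a_2=3, p_2 = 3*5 + 4 = 19, q_2 = 3*1 + 1 = 4.
  i=3: a_3=1, p_3 = 1*19 + 5 = 24, q_3 = 1*4 + 1 = 5.
  i=4: a_4=1, p_4 = 1*24 + 19 = 43, q_4 = 1*5 + 4 = 9.
  i=5: a_5=1, p_5 = 1*43 + 24 = 67, q_5 = 1*9 + 5 = 14.
  i=6: a_6=1, p_6 = 1*67 + 43 = 110, q_6 = 1*14 + 9 = 23.
  i=7: a_7=4, p_7 = 4*110 + 67 = 507, q_7 = 4*23 + 14 = 106.
q_7 = 106 > 32, so the last convergent with denominator <= 32 is p_6/q_6 = 110/23.
The closest fraction with denominator <= 32 is either p_6/q_6 or the intermediate fraction (k*p_6 + p_5)/(k*q_6 + q_5) with the largest k >= 1 whose denominator stays <= 32; these approach x as k grows, and every other convergent or intermediate fraction in range is farther away.
Largest k: floor((32 - q_5)/q_6) = floor((32 - 14)/23) = 0.
Since k = 0, no intermediate fraction beyond p_6/q_6 has denominator <= 32, so the convergent 110/23 is the closest (its error is |507*23 - 110*106|/(106*23) = 1/2438).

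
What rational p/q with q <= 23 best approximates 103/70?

Expand x = 103/70 as a continued fraction with the Euclidean algorithm:
  103 = 1*70 + 33, so a_0 = 1.
  70 = 2*33 + 4, so a_1 = 2.
  33 = 8*4 + 1, so a_2 = 8.
  4 = 4*1 + 0, so a_3 = 4.
so x = [1; 2, 8, 4].
Convergents (p_i = a_i*p_{i-1} + p_{i-2}, q_i = a_i*q_{i-1} + q_{i-2} with p_{-2}=0, p_{-1}=1, q_{-2}=1, q_{-1}=0), until the denominator exceeds 23:
  i=0: a_0=1, p_0 = 1*1 + 0 = 1, q_0 = 1*0 + 1 = 1.
  i=1: a_1=2, p_1 = 2*1 + 1 = 3, q_1 = 2*1 + 0 = 2.
  i=2: a_2=8, p_2 = 8*3 + 1 = 25, q_2 = 8*2 + 1 = 17.
  i=3: a_3=4, p_3 = 4*25 + 3 = 103, q_3 = 4*17 + 2 = 70.
q_3 = 70 > 23, so the last convergent with denominator <= 23 is p_2/q_2 = 25/17.
The closest fraction with denominator <= 23 is either p_2/q_2 or the intermediate fraction (k*p_2 + p_1)/(k*q_2 + q_1) with the largest k >= 1 whose denominator stays <= 23; these approach x as k grows, and every other convergent or intermediate fraction in range is farther away.
Largest k: floor((23 - q_1)/q_2) = floor((23 - 2)/17) = 1.
That gives (1*25 + 3)/(1*17 + 2) = 28/19.
Compare the errors: |x - 25/17| = |103*17 - 25*70|/(70*17) = 1/1190, and |x - 28/19| = |103*19 - 28*70|/(70*19) = 3/1330.
Cross-multiplying, 1*1330 = 1330 < 3570 = 3*1190, so 1/1190 is smaller: the convergent 25/17 is closer to x than 28/19.

25/17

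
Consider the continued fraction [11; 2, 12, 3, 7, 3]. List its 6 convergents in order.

Using the convergent recurrence p_i = a_i*p_{i-1} + p_{i-2}, q_i = a_i*q_{i-1} + q_{i-2} with p_{-2}=0, p_{-1}=1, q_{-2}=1, q_{-1}=0:
  i=0: a_0=11, p_0 = 11*1 + 0 = 11, q_0 = 11*0 + 1 = 1.
  i=1: a_1=2, p_1 = 2*11 + 1 = 23, q_1 = 2*1 + 0 = 2.
  i=2: a_2=12, p_2 = 12*23 + 11 = 287, q_2 = 12*2 + 1 = 25.
  i=3: a_3=3, p_3 = 3*287 + 23 = 884, q_3 = 3*25 + 2 = 77.
  i=4: a_4=7, p_4 = 7*884 + 287 = 6475, q_4 = 7*77 + 25 = 564.
  i=5: a_5=3, p_5 = 3*6475 + 884 = 20309, q_5 = 3*564 + 77 = 1769.

11/1, 23/2, 287/25, 884/77, 6475/564, 20309/1769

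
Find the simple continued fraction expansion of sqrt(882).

[29; (1, 2, 3, 6, 3, 2, 1, 58)]

Write x_i = (sqrt(882) + m_i)/d_i with (m_0, d_0) = (0, 1). a_0 = floor(sqrt(882)) = 29, since 29^2 = 841 <= 882 < 900 = 30^2.
Iterate m_{i+1} = d_i*a_i - m_i, d_{i+1} = (882 - m_{i+1}^2)/d_i, a_{i+1} = floor((a_0 + m_{i+1})/d_{i+1}):
  m_1 = 1*29 - 0 = 29, d_1 = (882 - 29^2)/1 = 41/1 = 41, a_1 = floor((29 + 29)/41) = 1.
  m_2 = 41*1 - 29 = 12, d_2 = (882 - 12^2)/41 = 738/41 = 18, a_2 = floor((29 + 12)/18) = 2.
  m_3 = 18*2 - 12 = 24, d_3 = (882 - 24^2)/18 = 306/18 = 17, a_3 = floor((29 + 24)/17) = 3.
  m_4 = 17*3 - 24 = 27, d_4 = (882 - 27^2)/17 = 153/17 = 9, a_4 = floor((29 + 27)/9) = 6.
  m_5 = 9*6 - 27 = 27, d_5 = (882 - 27^2)/9 = 153/9 = 17, a_5 = floor((29 + 27)/17) = 3.
  m_6 = 17*3 - 27 = 24, d_6 = (882 - 24^2)/17 = 306/17 = 18, a_6 = floor((29 + 24)/18) = 2.
  m_7 = 18*2 - 24 = 12, d_7 = (882 - 12^2)/18 = 738/18 = 41, a_7 = floor((29 + 12)/41) = 1.
  m_8 = 41*1 - 12 = 29, d_8 = (882 - 29^2)/41 = 41/41 = 1, a_8 = floor((29 + 29)/1) = 58.
  m_9 = 1*58 - 29 = 29, d_9 = (882 - 29^2)/1 = 41/1 = 41: (m_9, d_9) = (m_1, d_1) = (29, 41), so from here the quotients repeat a_1, ..., a_8; the period length is 8.
Hence the expansion of sqrt(882) is a_0 = 29 followed by the repeating block 1, 2, 3, 6, 3, 2, 1, 58 (period 8).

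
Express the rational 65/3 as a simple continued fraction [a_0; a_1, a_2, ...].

[21; 1, 2]

Run the Euclidean algorithm on 65 and 3; the successive quotients are the partial quotients a_0, a_1, ... (each step inverts the fractional part left over by the previous one):
  65 = 21*3 + 2, so a_0 = 21.
  3 = 1*2 + 1, so a_1 = 1.
  2 = 2*1 + 0, so a_2 = 2.
The remainder reaches 0 after 3 divisions, so the expansion has 3 partial quotients, read off in order.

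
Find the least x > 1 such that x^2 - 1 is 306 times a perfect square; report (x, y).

First expand sqrt(306) as a continued fraction. With x_i = (sqrt(306) + m_i)/d_i and (m_0, d_0) = (0, 1): a_0 = floor(sqrt(306)) = 17, since 17^2 = 289 <= 306 < 324 = 18^2.
Iterate m_{i+1} = d_i*a_i - m_i, d_{i+1} = (306 - m_{i+1}^2)/d_i, a_{i+1} = floor((a_0 + m_{i+1})/d_{i+1}):
  m_1 = 1*17 - 0 = 17, d_1 = (306 - 17^2)/1 = 17/1 = 17, a_1 = floor((17 + 17)/17) = 2.
  m_2 = 17*2 - 17 = 17, d_2 = (306 - 17^2)/17 = 17/17 = 1, a_2 = floor((17 + 17)/1) = 34.
  m_3 = 1*34 - 17 = 17, d_3 = (306 - 17^2)/1 = 17/1 = 17: (m_3, d_3) = (m_1, d_1) = (17, 17), so from here the quotients repeat a_1, a_2; the period length is 2.
So sqrt(306) = [17; (2, 34)] with period length k = 2.
k is even, so the fundamental solution of x^2 - 306y^2 = 1 is (p_{k-1}, q_{k-1}) = (p_1, q_1); compute convergents through index 1.
Convergents (p_i = a_i*p_{i-1} + p_{i-2}, q_i = a_i*q_{i-1} + q_{i-2} with p_{-2}=0, p_{-1}=1, q_{-2}=1, q_{-1}=0):
  i=0: a_0=17, p_0 = 17*1 + 0 = 17, q_0 = 17*0 + 1 = 1.
  i=1: a_1=2, p_1 = 2*17 + 1 = 35, q_1 = 2*1 + 0 = 2.
Check: 35^2 - 306*2^2 = 1225 - 1224 = 1, so (x, y) = (35, 2) solves the equation, and by the theorem it is the least positive solution.

(x, y) = (35, 2)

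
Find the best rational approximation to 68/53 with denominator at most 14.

Expand x = 68/53 as a continued fraction with the Euclidean algorithm:
  68 = 1*53 + 15, so a_0 = 1.
  53 = 3*15 + 8, so a_1 = 3.
  15 = 1*8 + 7, so a_2 = 1.
  8 = 1*7 + 1, so a_3 = 1.
  7 = 7*1 + 0, so a_4 = 7.
so x = [1; 3, 1, 1, 7].
Convergents (p_i = a_i*p_{i-1} + p_{i-2}, q_i = a_i*q_{i-1} + q_{i-2} with p_{-2}=0, p_{-1}=1, q_{-2}=1, q_{-1}=0), until the denominator exceeds 14:
  i=0: a_0=1, p_0 = 1*1 + 0 = 1, q_0 = 1*0 + 1 = 1.
  i=1: a_1=3, p_1 = 3*1 + 1 = 4, q_1 = 3*1 + 0 = 3.
  i=2: a_2=1, p_2 = 1*4 + 1 = 5, q_2 = 1*3 + 1 = 4.
  i=3: a_3=1, p_3 = 1*5 + 4 = 9, q_3 = 1*4 + 3 = 7.
  i=4: a_4=7, p_4 = 7*9 + 5 = 68, q_4 = 7*7 + 4 = 53.
q_4 = 53 > 14, so the last convergent with denominator <= 14 is p_3/q_3 = 9/7.
The closest fraction with denominator <= 14 is either p_3/q_3 or the intermediate fraction (k*p_3 + p_2)/(k*q_3 + q_2) with the largest k >= 1 whose denominator stays <= 14; these approach x as k grows, and every other convergent or intermediate fraction in range is farther away.
Largest k: floor((14 - q_2)/q_3) = floor((14 - 4)/7) = 1.
That gives (1*9 + 5)/(1*7 + 4) = 14/11.
Compare the errors: |x - 9/7| = |68*7 - 9*53|/(53*7) = 1/371, and |x - 14/11| = |68*11 - 14*53|/(53*11) = 6/583.
Cross-multiplying, 1*583 = 583 < 2226 = 6*371, so 1/371 is smaller: the convergent 9/7 is closer to x than 14/11.

9/7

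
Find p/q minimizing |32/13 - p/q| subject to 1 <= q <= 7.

Expand x = 32/13 as a continued fraction with the Euclidean algorithm:
  32 = 2*13 + 6, so a_0 = 2.
  13 = 2*6 + 1, so a_1 = 2.
  6 = 6*1 + 0, so a_2 = 6.
so x = [2; 2, 6].
Convergents (p_i = a_i*p_{i-1} + p_{i-2}, q_i = a_i*q_{i-1} + q_{i-2} with p_{-2}=0, p_{-1}=1, q_{-2}=1, q_{-1}=0), until the denominator exceeds 7:
  i=0: a_0=2, p_0 = 2*1 + 0 = 2, q_0 = 2*0 + 1 = 1.
  i=1: a_1=2, p_1 = 2*2 + 1 = 5, q_1 = 2*1 + 0 = 2.
  i=2: a_2=6, p_2 = 6*5 + 2 = 32, q_2 = 6*2 + 1 = 13.
q_2 = 13 > 7, so the last convergent with denominator <= 7 is p_1/q_1 = 5/2.
The closest fraction with denominator <= 7 is either p_1/q_1 or the intermediate fraction (k*p_1 + p_0)/(k*q_1 + q_0) with the largest k >= 1 whose denominator stays <= 7; these approach x as k grows, and every other convergent or intermediate fraction in range is farther away.
Largest k: floor((7 - q_0)/q_1) = floor((7 - 1)/2) = 3.
That gives (3*5 + 2)/(3*2 + 1) = 17/7.
Compare the errors: |x - 5/2| = |32*2 - 5*13|/(13*2) = 1/26, and |x - 17/7| = |32*7 - 17*13|/(13*7) = 3/91.
Cross-multiplying, 3*26 = 78 < 91 = 1*91, so 3/91 is smaller: the intermediate fraction 17/7 is closer to x than 5/2.

17/7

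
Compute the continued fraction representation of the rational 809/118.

[6; 1, 5, 1, 16]

Run the Euclidean algorithm on 809 and 118; the successive quotients are the partial quotients a_0, a_1, ... (each step inverts the fractional part left over by the previous one):
  809 = 6*118 + 101, so a_0 = 6.
  118 = 1*101 + 17, so a_1 = 1.
  101 = 5*17 + 16, so a_2 = 5.
  17 = 1*16 + 1, so a_3 = 1.
  16 = 16*1 + 0, so a_4 = 16.
The remainder reaches 0 after 5 divisions, so the expansion has 5 partial quotients, read off in order.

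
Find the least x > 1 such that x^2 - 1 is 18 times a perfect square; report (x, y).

(x, y) = (17, 4)

First expand sqrt(18) as a continued fraction. With x_i = (sqrt(18) + m_i)/d_i and (m_0, d_0) = (0, 1): a_0 = floor(sqrt(18)) = 4, since 4^2 = 16 <= 18 < 25 = 5^2.
Iterate m_{i+1} = d_i*a_i - m_i, d_{i+1} = (18 - m_{i+1}^2)/d_i, a_{i+1} = floor((a_0 + m_{i+1})/d_{i+1}):
  m_1 = 1*4 - 0 = 4, d_1 = (18 - 4^2)/1 = 2/1 = 2, a_1 = floor((4 + 4)/2) = 4.
  m_2 = 2*4 - 4 = 4, d_2 = (18 - 4^2)/2 = 2/2 = 1, a_2 = floor((4 + 4)/1) = 8.
  m_3 = 1*8 - 4 = 4, d_3 = (18 - 4^2)/1 = 2/1 = 2: (m_3, d_3) = (m_1, d_1) = (4, 2), so from here the quotients repeat a_1, a_2; the period length is 2.
So sqrt(18) = [4; (4, 8)] with period length k = 2.
k is even, so the fundamental solution of x^2 - 18y^2 = 1 is (p_{k-1}, q_{k-1}) = (p_1, q_1); compute convergents through index 1.
Convergents (p_i = a_i*p_{i-1} + p_{i-2}, q_i = a_i*q_{i-1} + q_{i-2} with p_{-2}=0, p_{-1}=1, q_{-2}=1, q_{-1}=0):
  i=0: a_0=4, p_0 = 4*1 + 0 = 4, q_0 = 4*0 + 1 = 1.
  i=1: a_1=4, p_1 = 4*4 + 1 = 17, q_1 = 4*1 + 0 = 4.
Check: 17^2 - 18*4^2 = 289 - 288 = 1, so (x, y) = (17, 4) solves the equation, and by the theorem it is the least positive solution.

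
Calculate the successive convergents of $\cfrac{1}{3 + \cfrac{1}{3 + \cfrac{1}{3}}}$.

0/1, 1/3, 3/10, 10/33

Using the convergent recurrence p_i = a_i*p_{i-1} + p_{i-2}, q_i = a_i*q_{i-1} + q_{i-2} with p_{-2}=0, p_{-1}=1, q_{-2}=1, q_{-1}=0:
  i=0: a_0=0, p_0 = 0*1 + 0 = 0, q_0 = 0*0 + 1 = 1.
  i=1: a_1=3, p_1 = 3*0 + 1 = 1, q_1 = 3*1 + 0 = 3.
  i=2: a_2=3, p_2 = 3*1 + 0 = 3, q_2 = 3*3 + 1 = 10.
  i=3: a_3=3, p_3 = 3*3 + 1 = 10, q_3 = 3*10 + 3 = 33.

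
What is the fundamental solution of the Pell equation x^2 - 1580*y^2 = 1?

First expand sqrt(1580) as a continued fraction. With x_i = (sqrt(1580) + m_i)/d_i and (m_0, d_0) = (0, 1): a_0 = floor(sqrt(1580)) = 39, since 39^2 = 1521 <= 1580 < 1600 = 40^2.
Iterate m_{i+1} = d_i*a_i - m_i, d_{i+1} = (1580 - m_{i+1}^2)/d_i, a_{i+1} = floor((a_0 + m_{i+1})/d_{i+1}):
  m_1 = 1*39 - 0 = 39, d_1 = (1580 - 39^2)/1 = 59/1 = 59, a_1 = floor((39 + 39)/59) = 1.
  m_2 = 59*1 - 39 = 20, d_2 = (1580 - 20^2)/59 = 1180/59 = 20, a_2 = floor((39 + 20)/20) = 2.
  m_3 = 20*2 - 20 = 20, d_3 = (1580 - 20^2)/20 = 1180/20 = 59, a_3 = floor((39 + 20)/59) = 1.
  m_4 = 59*1 - 20 = 39, d_4 = (1580 - 39^2)/59 = 59/59 = 1, a_4 = floor((39 + 39)/1) = 78.
  m_5 = 1*78 - 39 = 39, d_5 = (1580 - 39^2)/1 = 59/1 = 59: (m_5, d_5) = (m_1, d_1) = (39, 59), so from here the quotients repeat a_1, ..., a_4; the period length is 4.
So sqrt(1580) = [39; (1, 2, 1, 78)] with period length k = 4.
k is even, so the fundamental solution of x^2 - 1580y^2 = 1 is (p_{k-1}, q_{k-1}) = (p_3, q_3); compute convergents through index 3.
Convergents (p_i = a_i*p_{i-1} + p_{i-2}, q_i = a_i*q_{i-1} + q_{i-2} with p_{-2}=0, p_{-1}=1, q_{-2}=1, q_{-1}=0):
  i=0: a_0=39, p_0 = 39*1 + 0 = 39, q_0 = 39*0 + 1 = 1.
  i=1: a_1=1, p_1 = 1*39 + 1 = 40, q_1 = 1*1 + 0 = 1.
  i=2: a_2=2, p_2 = 2*40 + 39 = 119, q_2 = 2*1 + 1 = 3.
  i=3: a_3=1, p_3 = 1*119 + 40 = 159, q_3 = 1*3 + 1 = 4.
Check: 159^2 - 1580*4^2 = 25281 - 25280 = 1, so (x, y) = (159, 4) solves the equation, and by the theorem it is the least positive solution.

(x, y) = (159, 4)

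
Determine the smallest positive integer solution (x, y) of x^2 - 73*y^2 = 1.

First expand sqrt(73) as a continued fraction. With x_i = (sqrt(73) + m_i)/d_i and (m_0, d_0) = (0, 1): a_0 = floor(sqrt(73)) = 8, since 8^2 = 64 <= 73 < 81 = 9^2.
Iterate m_{i+1} = d_i*a_i - m_i, d_{i+1} = (73 - m_{i+1}^2)/d_i, a_{i+1} = floor((a_0 + m_{i+1})/d_{i+1}):
  m_1 = 1*8 - 0 = 8, d_1 = (73 - 8^2)/1 = 9/1 = 9, a_1 = floor((8 + 8)/9) = 1.
  m_2 = 9*1 - 8 = 1, d_2 = (73 - 1^2)/9 = 72/9 = 8, a_2 = floor((8 + 1)/8) = 1.
  m_3 = 8*1 - 1 = 7, d_3 = (73 - 7^2)/8 = 24/8 = 3, a_3 = floor((8 + 7)/3) = 5.
  m_4 = 3*5 - 7 = 8, d_4 = (73 - 8^2)/3 = 9/3 = 3, a_4 = floor((8 + 8)/3) = 5.
  m_5 = 3*5 - 8 = 7, d_5 = (73 - 7^2)/3 = 24/3 = 8, a_5 = floor((8 + 7)/8) = 1.
  m_6 = 8*1 - 7 = 1, d_6 = (73 - 1^2)/8 = 72/8 = 9, a_6 = floor((8 + 1)/9) = 1.
  m_7 = 9*1 - 1 = 8, d_7 = (73 - 8^2)/9 = 9/9 = 1, a_7 = floor((8 + 8)/1) = 16.
  m_8 = 1*16 - 8 = 8, d_8 = (73 - 8^2)/1 = 9/1 = 9: (m_8, d_8) = (m_1, d_1) = (8, 9), so from here the quotients repeat a_1, ..., a_7; the period length is 7.
So sqrt(73) = [8; (1, 1, 5, 5, 1, 1, 16)] with period length k = 7.
k is odd, so (p_{k-1}, q_{k-1}) only solves x^2 - 73y^2 = -1 and the fundamental solution of x^2 - 73y^2 = 1 is (p_{2k-1}, q_{2k-1}) = (p_13, q_13); compute convergents through index 13, running through the period twice.
Convergents (p_i = a_i*p_{i-1} + p_{i-2}, q_i = a_i*q_{i-1} + q_{i-2} with p_{-2}=0, p_{-1}=1, q_{-2}=1, q_{-1}=0):
  i=0: a_0=8, p_0 = 8*1 + 0 = 8, q_0 = 8*0 + 1 = 1.
  i=1: a_1=1, p_1 = 1*8 + 1 = 9, q_1 = 1*1 + 0 = 1.
  i=2: a_2=1, p_2 = 1*9 + 8 = 17, q_2 = 1*1 + 1 = 2.
  i=3: a_3=5, p_3 = 5*17 + 9 = 94, q_3 = 5*2 + 1 = 11.
  i=4: a_4=5, p_4 = 5*94 + 17 = 487, q_4 = 5*11 + 2 = 57.
  i=5: a_5=1, p_5 = 1*487 + 94 = 581, q_5 = 1*57 + 11 = 68.
  i=6: a_6=1, p_6 = 1*581 + 487 = 1068, q_6 = 1*68 + 57 = 125.
  i=7: a_7=16, p_7 = 16*1068 + 581 = 17669, q_7 = 16*125 + 68 = 2068.
  i=8: a_8=1, p_8 = 1*17669 + 1068 = 18737, q_8 = 1*2068 + 125 = 2193.
  i=9: a_9=1, p_9 = 1*18737 + 17669 = 36406, q_9 = 1*2193 + 2068 = 4261.
  i=10: a_10=5, p_10 = 5*36406 + 18737 = 200767, q_10 = 5*4261 + 2193 = 23498.
  i=11: a_11=5, p_11 = 5*200767 + 36406 = 1040241, q_11 = 5*23498 + 4261 = 121751.
  i=12: a_12=1, p_12 = 1*1040241 + 200767 = 1241008, q_12 = 1*121751 + 23498 = 145249.
  i=13: a_13=1, p_13 = 1*1241008 + 1040241 = 2281249, q_13 = 1*145249 + 121751 = 267000.
Indeed p_6^2 - 73*q_6^2 = 1140624 - 1140625 = -1, not +1.
Check: 2281249^2 - 73*267000^2 = 5204097000001 - 5204097000000 = 1, so (x, y) = (2281249, 267000) solves the equation, and by the theorem it is the least positive solution.

(x, y) = (2281249, 267000)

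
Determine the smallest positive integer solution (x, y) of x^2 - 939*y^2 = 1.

First expand sqrt(939) as a continued fraction. With x_i = (sqrt(939) + m_i)/d_i and (m_0, d_0) = (0, 1): a_0 = floor(sqrt(939)) = 30, since 30^2 = 900 <= 939 < 961 = 31^2.
Iterate m_{i+1} = d_i*a_i - m_i, d_{i+1} = (939 - m_{i+1}^2)/d_i, a_{i+1} = floor((a_0 + m_{i+1})/d_{i+1}):
  m_1 = 1*30 - 0 = 30, d_1 = (939 - 30^2)/1 = 39/1 = 39, a_1 = floor((30 + 30)/39) = 1.
  m_2 = 39*1 - 30 = 9, d_2 = (939 - 9^2)/39 = 858/39 = 22, a_2 = floor((30 + 9)/22) = 1.
  m_3 = 22*1 - 9 = 13, d_3 = (939 - 13^2)/22 = 770/22 = 35, a_3 = floor((30 + 13)/35) = 1.
  m_4 = 35*1 - 13 = 22, d_4 = (939 - 22^2)/35 = 455/35 = 13, a_4 = floor((30 + 22)/13) = 4.
  m_5 = 13*4 - 22 = 30, d_5 = (939 - 30^2)/13 = 39/13 = 3, a_5 = floor((30 + 30)/3) = 20.
  m_6 = 3*20 - 30 = 30, d_6 = (939 - 30^2)/3 = 39/3 = 13, a_6 = floor((30 + 30)/13) = 4.
  m_7 = 13*4 - 30 = 22, d_7 = (939 - 22^2)/13 = 455/13 = 35, a_7 = floor((30 + 22)/35) = 1.
  m_8 = 35*1 - 22 = 13, d_8 = (939 - 13^2)/35 = 770/35 = 22, a_8 = floor((30 + 13)/22) = 1.
  m_9 = 22*1 - 13 = 9, d_9 = (939 - 9^2)/22 = 858/22 = 39, a_9 = floor((30 + 9)/39) = 1.
  m_10 = 39*1 - 9 = 30, d_10 = (939 - 30^2)/39 = 39/39 = 1, a_10 = floor((30 + 30)/1) = 60.
  m_11 = 1*60 - 30 = 30, d_11 = (939 - 30^2)/1 = 39/1 = 39: (m_11, d_11) = (m_1, d_1) = (30, 39), so from here the quotients repeat a_1, ..., a_10; the period length is 10.
So sqrt(939) = [30; (1, 1, 1, 4, 20, 4, 1, 1, 1, 60)] with period length k = 10.
k is even, so the fundamental solution of x^2 - 939y^2 = 1 is (p_{k-1}, q_{k-1}) = (p_9, q_9); compute convergents through index 9.
Convergents (p_i = a_i*p_{i-1} + p_{i-2}, q_i = a_i*q_{i-1} + q_{i-2} with p_{-2}=0, p_{-1}=1, q_{-2}=1, q_{-1}=0):
  i=0: a_0=30, p_0 = 30*1 + 0 = 30, q_0 = 30*0 + 1 = 1.
  i=1: a_1=1, p_1 = 1*30 + 1 = 31, q_1 = 1*1 + 0 = 1.
  i=2: a_2=1, p_2 = 1*31 + 30 = 61, q_2 = 1*1 + 1 = 2.
  i=3: a_3=1, p_3 = 1*61 + 31 = 92, q_3 = 1*2 + 1 = 3.
  i=4: a_4=4, p_4 = 4*92 + 61 = 429, q_4 = 4*3 + 2 = 14.
  i=5: a_5=20, p_5 = 20*429 + 92 = 8672, q_5 = 20*14 + 3 = 283.
  i=6: a_6=4, p_6 = 4*8672 + 429 = 35117, q_6 = 4*283 + 14 = 1146.
  i=7: a_7=1, p_7 = 1*35117 + 8672 = 43789, q_7 = 1*1146 + 283 = 1429.
  i=8: a_8=1, p_8 = 1*43789 + 35117 = 78906, q_8 = 1*1429 + 1146 = 2575.
  i=9: a_9=1, p_9 = 1*78906 + 43789 = 122695, q_9 = 1*2575 + 1429 = 4004.
Check: 122695^2 - 939*4004^2 = 15054063025 - 15054063024 = 1, so (x, y) = (122695, 4004) solves the equation, and by the theorem it is the least positive solution.

(x, y) = (122695, 4004)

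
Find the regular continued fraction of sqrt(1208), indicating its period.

Write x_i = (sqrt(1208) + m_i)/d_i with (m_0, d_0) = (0, 1). a_0 = floor(sqrt(1208)) = 34, since 34^2 = 1156 <= 1208 < 1225 = 35^2.
Iterate m_{i+1} = d_i*a_i - m_i, d_{i+1} = (1208 - m_{i+1}^2)/d_i, a_{i+1} = floor((a_0 + m_{i+1})/d_{i+1}):
  m_1 = 1*34 - 0 = 34, d_1 = (1208 - 34^2)/1 = 52/1 = 52, a_1 = floor((34 + 34)/52) = 1.
  m_2 = 52*1 - 34 = 18, d_2 = (1208 - 18^2)/52 = 884/52 = 17, a_2 = floor((34 + 18)/17) = 3.
  m_3 = 17*3 - 18 = 33, d_3 = (1208 - 33^2)/17 = 119/17 = 7, a_3 = floor((34 + 33)/7) = 9.
  m_4 = 7*9 - 33 = 30, d_4 = (1208 - 30^2)/7 = 308/7 = 44, a_4 = floor((34 + 30)/44) = 1.
  m_5 = 44*1 - 30 = 14, d_5 = (1208 - 14^2)/44 = 1012/44 = 23, a_5 = floor((34 + 14)/23) = 2.
  m_6 = 23*2 - 14 = 32, d_6 = (1208 - 32^2)/23 = 184/23 = 8, a_6 = floor((34 + 32)/8) = 8.
  m_7 = 8*8 - 32 = 32, d_7 = (1208 - 32^2)/8 = 184/8 = 23, a_7 = floor((34 + 32)/23) = 2.
  m_8 = 23*2 - 32 = 14, d_8 = (1208 - 14^2)/23 = 1012/23 = 44, a_8 = floor((34 + 14)/44) = 1.
  m_9 = 44*1 - 14 = 30, d_9 = (1208 - 30^2)/44 = 308/44 = 7, a_9 = floor((34 + 30)/7) = 9.
  m_10 = 7*9 - 30 = 33, d_10 = (1208 - 33^2)/7 = 119/7 = 17, a_10 = floor((34 + 33)/17) = 3.
  m_11 = 17*3 - 33 = 18, d_11 = (1208 - 18^2)/17 = 884/17 = 52, a_11 = floor((34 + 18)/52) = 1.
  m_12 = 52*1 - 18 = 34, d_12 = (1208 - 34^2)/52 = 52/52 = 1, a_12 = floor((34 + 34)/1) = 68.
  m_13 = 1*68 - 34 = 34, d_13 = (1208 - 34^2)/1 = 52/1 = 52: (m_13, d_13) = (m_1, d_1) = (34, 52), so from here the quotients repeat a_1, ..., a_12; the period length is 12.
Hence the expansion of sqrt(1208) is a_0 = 34 followed by the repeating block 1, 3, 9, 1, 2, 8, 2, 1, 9, 3, 1, 68 (period 12).

[34; (1, 3, 9, 1, 2, 8, 2, 1, 9, 3, 1, 68)]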